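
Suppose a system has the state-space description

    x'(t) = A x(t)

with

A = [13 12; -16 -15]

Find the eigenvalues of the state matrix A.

-3, 1

det(sI - A) = s^2 - (tr A)s + det A, with tr A = 13 + (-15) = -2 and det A = 13·(-15) - 12·(-16) = -195 - (-192) = -3.
So p(s) = det(sI - A) = s^2 + 2s - 3.
Factor s^2 + 2s - 3: two numbers with sum -2 and product -3 are 1 and -3, so s^2 + 2s - 3 = (s - 1)(s + 3).
Hence p(s) = (s - 1) (s + 3), with roots -3, 1.
At least one eigenvalue has non-negative real part, so the system is not asymptotically stable.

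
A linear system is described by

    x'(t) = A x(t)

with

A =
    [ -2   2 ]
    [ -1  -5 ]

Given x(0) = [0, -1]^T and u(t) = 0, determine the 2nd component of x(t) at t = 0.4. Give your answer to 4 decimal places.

-0.1026

det(sI - A) = s^2 - (tr A)s + det A, with tr A = (-2) + (-5) = -7 and det A = (-2)·(-5) - 2·(-1) = 10 - (-2) = 12.
So p(s) = det(sI - A) = s^2 + 7s + 12.
Factor s^2 + 7s + 12: two numbers with sum -7 and product 12 are -3 and -4, so s^2 + 7s + 12 = (s + 3)(s + 4).
Hence p(s) = (s + 3) (s + 4), with roots -4, -3.
The eigenvalues -4, -3 are distinct and real, so A is diagonalisable and x(t) = e^{At} x(0) = V diag(e^{λ_i t}) V^{-1} x(0), where the columns of V are the eigenvectors.
λ = -4: A - (-4)I = [[2, 2], [-1, -1]]. Row 1 gives 2·v1 + 2·v2 = 0, so take v_1 = [1, -1]^T.
λ = -3: A - (-3)I = [[1, 2], [-1, -2]]. Row 1 gives 1·v1 + 2·v2 = 0, so take v_2 = [-2, 1]^T.
V = [v_1 v_2] = [[1, -2], [-1, 1]] has det V = -1, so V^{-1} = adj(V)/det V = [[-1, -2], [-1, -1]].
Modal coordinates z(0) = V^{-1} x(0): (-1)·0 + (-2)·(-1) = 2; (-1)·0 + (-1)·(-1) = 1; so z(0) = [2, 1]^T.
x_2(t) = Σ_i (v_i)_2 · z_i(0) · e^{λ_i t} (row 2 of V times the modal terms).
x_2(0.4) = (-1)·2·e^{-4·0.4} + 1·1·e^{-3·0.4} = (-2)·0.201897 + 1·0.301194 = -0.1026.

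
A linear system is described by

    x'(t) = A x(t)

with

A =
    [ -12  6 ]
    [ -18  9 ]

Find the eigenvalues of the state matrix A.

det(sI - A) = s^2 - (tr A)s + det A, with tr A = (-12) + 9 = -3 and det A = (-12)·9 - 6·(-18) = -108 - (-108) = 0.
So p(s) = det(sI - A) = s^2 + 3s.
Factor s^2 + 3s: two numbers with sum -3 and product 0 are 0 and -3, so s^2 + 3s = s(s + 3).
Hence p(s) = s (s + 3), with roots -3, 0.
At least one eigenvalue has non-negative real part, so the system is not asymptotically stable.

-3, 0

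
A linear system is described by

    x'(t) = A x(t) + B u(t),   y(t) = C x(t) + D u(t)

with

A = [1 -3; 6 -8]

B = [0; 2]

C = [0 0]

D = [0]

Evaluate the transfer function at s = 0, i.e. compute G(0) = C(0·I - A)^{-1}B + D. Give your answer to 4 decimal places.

G(0) = C(-A)^{-1}B + D = -C A^{-1} B + D.
det A = 10, so A^{-1} = (1/10)·adj(A) = [[-4/5, 3/10], [-3/5, 1/10]]
A^{-1} B = [3/5, 1/5]^T
C A^{-1} B = 0
G(0) = D - C A^{-1} B = 0 - (0) = 0

0.0000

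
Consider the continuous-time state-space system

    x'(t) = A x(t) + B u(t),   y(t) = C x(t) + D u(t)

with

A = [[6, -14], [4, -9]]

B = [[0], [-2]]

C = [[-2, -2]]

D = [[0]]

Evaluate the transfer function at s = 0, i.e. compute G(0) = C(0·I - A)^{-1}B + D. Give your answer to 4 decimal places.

-40.0000

G(0) = C(-A)^{-1}B + D = -C A^{-1} B + D.
det A = 2, so A^{-1} = (1/2)·adj(A) = [[-9/2, 7], [-2, 3]]
A^{-1} B = [-14, -6]^T
C A^{-1} B = 40
G(0) = D - C A^{-1} B = 0 - (40) = -40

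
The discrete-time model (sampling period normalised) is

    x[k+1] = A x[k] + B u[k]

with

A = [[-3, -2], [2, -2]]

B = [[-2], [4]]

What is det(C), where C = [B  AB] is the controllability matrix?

AB = [[-2], [-12]]
Controllability matrix C = [B  AB] = [[-2, -2], [4, -12]]
det(C) = (-2)·(-12) - (-2)·4 = 24 - (-8) = 32
Since det(C) ≠ 0, rank(C) = 2 and the system is completely controllable.

32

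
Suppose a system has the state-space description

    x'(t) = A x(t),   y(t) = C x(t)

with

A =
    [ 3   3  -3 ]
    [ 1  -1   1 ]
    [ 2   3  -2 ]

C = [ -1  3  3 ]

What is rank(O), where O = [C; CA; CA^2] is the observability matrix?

3

CA = [[6, 3, 0]]
CA^2 = [[21, 15, -15]]
Observability matrix O = [C; CA; CA^2] = [[-1, 3, 3], [6, 3, 0], [21, 15, -15]]
det(O) = (-1)·(3·(-15) - 0·15) - 3·(6·(-15) - 0·21) + 3·(6·15 - 3·21) = (-1)·(-45) - 3·(-90) + 3·27 = 396 ≠ 0, so rank(O) = 3.
rank(O) = 3 = n, so the pair (A, C) is completely observable.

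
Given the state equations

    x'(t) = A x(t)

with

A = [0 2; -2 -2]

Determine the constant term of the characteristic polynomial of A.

4

For a 2×2 matrix, det(sI - A) = s^2 - (tr A)s + det A.
tr A = -2, det A = 4.
So p(s) = s^2 + 2s + 4.
The constant term is 4.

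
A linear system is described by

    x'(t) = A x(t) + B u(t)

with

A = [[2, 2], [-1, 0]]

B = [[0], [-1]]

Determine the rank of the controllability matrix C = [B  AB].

2

AB = [[-2], [0]]
Controllability matrix C = [B  AB] = [[0, -2], [-1, 0]]
det(C) = 0·0 - (-2)·(-1) = 0 - 2 = -2 ≠ 0, so rank(C) = 2.
rank(C) = 2 = n, so the pair (A, B) is completely controllable.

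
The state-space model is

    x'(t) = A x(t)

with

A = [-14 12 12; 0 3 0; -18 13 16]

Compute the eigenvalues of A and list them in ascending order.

det(sI - A) = s^3 - (tr A)s^2 + (M11 + M22 + M33)s - det A, where Mii is the 2×2 principal minor of A obtained by deleting row i and column i.
tr A = (-14) + 3 + 16 = 5; M11 = 3·16 - 0·13 = 48 - 0 = 48; M22 = (-14)·16 - 12·(-18) = -224 - (-216) = -8; M33 = (-14)·3 - 12·0 = -42 - 0 = -42; sum of minors = -2.
det A = (-14)·(3·16 - 0·13) - 12·(0·16 - 0·(-18)) + 12·(0·13 - 3·(-18)) = (-14)·48 - 12·0 + 12·54 = -24.
So p(s) = det(sI - A) = s^3 - 5s^2 - 2s + 24.
Rational-root test: any integer root divides 24. Testing small divisors, s = -2 works: p(-2) = -8 + (-20) + 4 + 24 = 0, so (s + 2) is a factor.
Dividing, p(s) = (s + 2)(s^2 - 7s + 12).
Factor s^2 - 7s + 12: two numbers with sum 7 and product 12 are 4 and 3, so s^2 - 7s + 12 = (s - 4)(s - 3).
Hence p(s) = (s - 4) (s - 3) (s + 2), with roots -2, 3, 4.
At least one eigenvalue has non-negative real part, so the system is not asymptotically stable.

-2, 3, 4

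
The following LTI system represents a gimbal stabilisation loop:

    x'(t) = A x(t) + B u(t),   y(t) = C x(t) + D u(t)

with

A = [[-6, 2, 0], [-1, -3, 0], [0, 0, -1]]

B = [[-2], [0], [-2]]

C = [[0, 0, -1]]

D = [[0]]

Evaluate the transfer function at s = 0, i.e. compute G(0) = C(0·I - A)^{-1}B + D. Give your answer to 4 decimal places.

G(0) = C(-A)^{-1}B + D = -C A^{-1} B + D.
det A = -20, so A^{-1} = (1/-20)·adj(A) = [[-3/20, -1/10, 0], [1/20, -3/10, 0], [0, 0, -1]]
A^{-1} B = [3/10, -1/10, 2]^T
C A^{-1} B = -2
G(0) = D - C A^{-1} B = 0 - (-2) = 2

2.0000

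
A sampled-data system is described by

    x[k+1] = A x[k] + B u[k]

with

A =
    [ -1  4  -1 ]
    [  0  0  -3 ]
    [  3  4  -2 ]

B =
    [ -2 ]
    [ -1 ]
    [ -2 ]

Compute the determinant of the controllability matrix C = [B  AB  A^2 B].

AB = [[0], [6], [-6]]
A^2B = [[30], [18], [36]]
Controllability matrix C = [B  AB  A^2B] = [[-2, 0, 30], [-1, 6, 18], [-2, -6, 36]]
Expanding along the first row, det(C) = (-2)·(6·36 - 18·(-6)) - 0·((-1)·36 - 18·(-2)) + 30·((-1)·(-6) - 6·(-2)) = (-2)·324 - 0·0 + 30·18 = -108
Since det(C) ≠ 0, rank(C) = 3 and the system is completely controllable.

-108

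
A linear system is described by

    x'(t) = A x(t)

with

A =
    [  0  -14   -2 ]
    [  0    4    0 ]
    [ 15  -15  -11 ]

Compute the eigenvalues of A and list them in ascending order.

-6, -5, 4

det(sI - A) = s^3 - (tr A)s^2 + (M11 + M22 + M33)s - det A, where Mii is the 2×2 principal minor of A obtained by deleting row i and column i.
tr A = 0 + 4 + (-11) = -7; M11 = 4·(-11) - 0·(-15) = -44 - 0 = -44; M22 = 0·(-11) - (-2)·15 = 0 - (-30) = 30; M33 = 0·4 - (-14)·0 = 0 - 0 = 0; sum of minors = -14.
det A = 0·(4·(-11) - 0·(-15)) - (-14)·(0·(-11) - 0·15) + (-2)·(0·(-15) - 4·15) = 0·(-44) - (-14)·0 + (-2)·(-60) = 120.
So p(s) = det(sI - A) = s^3 + 7s^2 - 14s - 120.
Rational-root test: any integer root divides -120. Testing small divisors, s = 4 works: p(4) = 64 + 112 + (-56) + (-120) = 0, so (s - 4) is a factor.
Dividing, p(s) = (s - 4)(s^2 + 11s + 30).
Factor s^2 + 11s + 30: two numbers with sum -11 and product 30 are -5 and -6, so s^2 + 11s + 30 = (s + 5)(s + 6).
Hence p(s) = (s - 4) (s + 5) (s + 6), with roots -6, -5, 4.
At least one eigenvalue has non-negative real part, so the system is not asymptotically stable.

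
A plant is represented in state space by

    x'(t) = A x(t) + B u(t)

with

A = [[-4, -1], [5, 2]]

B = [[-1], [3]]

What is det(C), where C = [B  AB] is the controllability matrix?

-4

AB = [[1], [1]]
Controllability matrix C = [B  AB] = [[-1, 1], [3, 1]]
det(C) = (-1)·1 - 1·3 = -1 - 3 = -4
Since det(C) ≠ 0, rank(C) = 2 and the system is completely controllable.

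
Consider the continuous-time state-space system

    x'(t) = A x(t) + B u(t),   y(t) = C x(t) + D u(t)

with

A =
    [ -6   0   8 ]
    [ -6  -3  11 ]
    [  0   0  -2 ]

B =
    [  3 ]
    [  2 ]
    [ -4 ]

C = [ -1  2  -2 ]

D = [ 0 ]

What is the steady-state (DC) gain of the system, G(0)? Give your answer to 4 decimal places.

1.5000

G(0) = C(-A)^{-1}B + D = -C A^{-1} B + D.
det A = -36, so A^{-1} = (1/-36)·adj(A) = [[-1/6, 0, -2/3], [1/3, -1/3, -1/2], [0, 0, -1/2]]
A^{-1} B = [13/6, 7/3, 2]^T
C A^{-1} B = -3/2
G(0) = D - C A^{-1} B = 0 - (-3/2) = 3/2 ≈ 1.5000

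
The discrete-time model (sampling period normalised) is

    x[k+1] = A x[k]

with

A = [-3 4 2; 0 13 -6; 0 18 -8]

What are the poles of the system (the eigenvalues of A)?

-3, 1, 4

det(zI - A) = z^3 - (tr A)z^2 + (M11 + M22 + M33)z - det A, where Mii is the 2×2 principal minor of A obtained by deleting row i and column i.
tr A = (-3) + 13 + (-8) = 2; M11 = 13·(-8) - (-6)·18 = -104 - (-108) = 4; M22 = (-3)·(-8) - 2·0 = 24 - 0 = 24; M33 = (-3)·13 - 4·0 = -39 - 0 = -39; sum of minors = -11.
det A = (-3)·(13·(-8) - (-6)·18) - 4·(0·(-8) - (-6)·0) + 2·(0·18 - 13·0) = (-3)·4 - 4·0 + 2·0 = -12.
So p(z) = det(zI - A) = z^3 - 2z^2 - 11z + 12.
Rational-root test: any integer root divides 12. Testing small divisors, z = 1 works: p(1) = 1 + (-2) + (-11) + 12 = 0, so (z - 1) is a factor.
Dividing, p(z) = (z - 1)(z^2 - z - 12).
Factor z^2 - z - 12: two numbers with sum 1 and product -12 are 4 and -3, so z^2 - z - 12 = (z - 4)(z + 3).
Hence p(z) = (z - 4) (z - 1) (z + 3), with roots -3, 1, 4.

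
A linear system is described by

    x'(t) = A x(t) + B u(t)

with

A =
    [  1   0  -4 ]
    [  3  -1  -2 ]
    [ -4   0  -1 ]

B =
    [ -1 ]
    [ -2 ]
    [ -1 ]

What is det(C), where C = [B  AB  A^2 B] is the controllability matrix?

AB = [[3], [1], [5]]
A^2B = [[-17], [-2], [-17]]
Controllability matrix C = [B  AB  A^2B] = [[-1, 3, -17], [-2, 1, -2], [-1, 5, -17]]
Expanding along the first row, det(C) = (-1)·(1·(-17) - (-2)·5) - 3·((-2)·(-17) - (-2)·(-1)) + (-17)·((-2)·5 - 1·(-1)) = (-1)·(-7) - 3·32 + (-17)·(-9) = 64
Since det(C) ≠ 0, rank(C) = 3 and the system is completely controllable.

64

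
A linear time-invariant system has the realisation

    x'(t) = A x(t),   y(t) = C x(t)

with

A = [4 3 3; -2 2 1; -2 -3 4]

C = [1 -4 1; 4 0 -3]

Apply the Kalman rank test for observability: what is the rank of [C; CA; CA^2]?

CA = [[10, -8, 3], [22, 21, 0]]
CA^2 = [[50, 5, 34], [46, 108, 87]]
Observability matrix O = [C; CA; CA^2] = [[1, -4, 1], [4, 0, -3], [10, -8, 3], [22, 21, 0], [50, 5, 34], [46, 108, 87]]
Take the 3×3 submatrix of O formed by rows 1, 2, 3: [[1, -4, 1], [4, 0, -3], [10, -8, 3]]. Its determinant is 1·(0·3 - (-3)·(-8)) - (-4)·(4·3 - (-3)·10) + 1·(4·(-8) - 0·10) = 1·(-24) - (-4)·42 + 1·(-32) = 112 ≠ 0.
So rank(O) ≥ 3; since O has 3 columns, rank(O) = 3.
rank(O) = 3 = n, so the pair (A, C) is completely observable.

3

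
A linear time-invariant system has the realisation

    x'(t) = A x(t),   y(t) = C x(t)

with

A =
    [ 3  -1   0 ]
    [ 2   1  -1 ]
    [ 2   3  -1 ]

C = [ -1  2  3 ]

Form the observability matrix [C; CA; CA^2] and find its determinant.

-1588

CA = [[7, 12, -5]]
CA^2 = [[35, -10, -7]]
Observability matrix O = [C; CA; CA^2] = [[-1, 2, 3], [7, 12, -5], [35, -10, -7]]
Expanding along the first row, det(O) = (-1)·(12·(-7) - (-5)·(-10)) - 2·(7·(-7) - (-5)·35) + 3·(7·(-10) - 12·35) = (-1)·(-134) - 2·126 + 3·(-490) = -1588
Since det(O) ≠ 0, rank(O) = 3 and the system is completely observable.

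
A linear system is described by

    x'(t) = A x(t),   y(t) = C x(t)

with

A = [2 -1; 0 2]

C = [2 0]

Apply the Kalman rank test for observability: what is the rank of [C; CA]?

CA = [[4, -2]]
Observability matrix O = [C; CA] = [[2, 0], [4, -2]]
det(O) = 2·(-2) - 0·4 = -4 - 0 = -4 ≠ 0, so rank(O) = 2.
rank(O) = 2 = n, so the pair (A, C) is completely observable.

2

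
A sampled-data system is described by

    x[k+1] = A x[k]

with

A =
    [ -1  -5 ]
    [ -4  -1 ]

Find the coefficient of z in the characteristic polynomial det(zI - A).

For a 2×2 matrix, det(zI - A) = z^2 - (tr A)z + det A.
tr A = -2, det A = -19.
So p(z) = z^2 + 2z - 19.
The coefficient of z is 2.

2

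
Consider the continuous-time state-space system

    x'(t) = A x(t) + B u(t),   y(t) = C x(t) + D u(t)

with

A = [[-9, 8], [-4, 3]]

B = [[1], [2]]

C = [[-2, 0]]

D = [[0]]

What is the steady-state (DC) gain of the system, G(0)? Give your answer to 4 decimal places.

-5.2000

G(0) = C(-A)^{-1}B + D = -C A^{-1} B + D.
det A = 5, so A^{-1} = (1/5)·adj(A) = [[3/5, -8/5], [4/5, -9/5]]
A^{-1} B = [-13/5, -14/5]^T
C A^{-1} B = 26/5
G(0) = D - C A^{-1} B = 0 - (26/5) = -26/5 ≈ -5.2000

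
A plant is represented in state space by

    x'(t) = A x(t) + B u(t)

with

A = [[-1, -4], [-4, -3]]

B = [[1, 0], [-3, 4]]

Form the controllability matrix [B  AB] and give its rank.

2

AB = [[11, -16], [5, -12]]
Controllability matrix C = [B  AB] = [[1, 0, 11, -16], [-3, 4, 5, -12]]
Take the 2×2 submatrix of C formed by columns 1, 2: [[1, 0], [-3, 4]]. Its determinant is 1·4 - 0·(-3) = 4 - 0 = 4 ≠ 0.
So rank(C) ≥ 2; since C has 2 rows, rank(C) = 2.
rank(C) = 2 = n, so the pair (A, B) is completely controllable.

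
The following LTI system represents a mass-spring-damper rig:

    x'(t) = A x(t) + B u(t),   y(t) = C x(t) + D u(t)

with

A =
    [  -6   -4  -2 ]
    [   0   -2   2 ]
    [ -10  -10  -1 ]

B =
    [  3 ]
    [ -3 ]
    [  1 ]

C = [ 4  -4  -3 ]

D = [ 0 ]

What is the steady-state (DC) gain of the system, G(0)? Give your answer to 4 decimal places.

1.0000

G(0) = C(-A)^{-1}B + D = -C A^{-1} B + D.
det A = -12, so A^{-1} = (1/-12)·adj(A) = [[-11/6, -4/3, 1], [5/3, 7/6, -1], [5/3, 5/3, -1]]
A^{-1} B = [-1/2, 1/2, -1]^T
C A^{-1} B = -1
G(0) = D - C A^{-1} B = 0 - (-1) = 1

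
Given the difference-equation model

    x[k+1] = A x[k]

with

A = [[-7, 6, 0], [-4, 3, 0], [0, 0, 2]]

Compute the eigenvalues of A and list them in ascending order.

det(zI - A) = z^3 - (tr A)z^2 + (M11 + M22 + M33)z - det A, where Mii is the 2×2 principal minor of A obtained by deleting row i and column i.
tr A = (-7) + 3 + 2 = -2; M11 = 3·2 - 0·0 = 6 - 0 = 6; M22 = (-7)·2 - 0·0 = -14 - 0 = -14; M33 = (-7)·3 - 6·(-4) = -21 - (-24) = 3; sum of minors = -5.
det A = (-7)·(3·2 - 0·0) - 6·((-4)·2 - 0·0) + 0·((-4)·0 - 3·0) = (-7)·6 - 6·(-8) + 0·0 = 6.
So p(z) = det(zI - A) = z^3 + 2z^2 - 5z - 6.
Rational-root test: any integer root divides -6. Testing small divisors, z = -1 works: p(-1) = -1 + 2 + 5 + (-6) = 0, so (z + 1) is a factor.
Dividing, p(z) = (z + 1)(z^2 + z - 6).
Factor z^2 + z - 6: two numbers with sum -1 and product -6 are 2 and -3, so z^2 + z - 6 = (z - 2)(z + 3).
Hence p(z) = (z - 2) (z + 1) (z + 3), with roots -3, -1, 2.

-3, -1, 2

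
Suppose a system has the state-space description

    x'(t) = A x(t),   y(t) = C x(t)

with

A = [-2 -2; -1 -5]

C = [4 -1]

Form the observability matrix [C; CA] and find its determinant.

CA = [[-7, -3]]
Observability matrix O = [C; CA] = [[4, -1], [-7, -3]]
det(O) = 4·(-3) - (-1)·(-7) = -12 - 7 = -19
Since det(O) ≠ 0, rank(O) = 2 and the system is completely observable.

-19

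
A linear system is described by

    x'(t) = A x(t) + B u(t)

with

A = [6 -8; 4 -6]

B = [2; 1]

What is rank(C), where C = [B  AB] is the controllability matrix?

AB = [[4], [2]]
Controllability matrix C = [B  AB] = [[2, 4], [1, 2]]
Every column of C is a scalar multiple of column 1 = [2, 1] (multipliers 1, 2), so the columns span a one-dimensional space.
C ≠ 0, hence rank(C) = 1.
rank(C) = 1 < n = 2, so the pair (A, B) is not completely controllable.

1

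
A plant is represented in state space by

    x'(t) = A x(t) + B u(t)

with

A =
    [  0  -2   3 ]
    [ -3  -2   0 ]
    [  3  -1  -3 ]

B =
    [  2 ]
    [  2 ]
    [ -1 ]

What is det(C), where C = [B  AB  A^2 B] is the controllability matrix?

AB = [[-7], [-10], [7]]
A^2B = [[41], [41], [-32]]
Controllability matrix C = [B  AB  A^2B] = [[2, -7, 41], [2, -10, 41], [-1, 7, -32]]
Expanding along the first row, det(C) = 2·((-10)·(-32) - 41·7) - (-7)·(2·(-32) - 41·(-1)) + 41·(2·7 - (-10)·(-1)) = 2·33 - (-7)·(-23) + 41·4 = 69
Since det(C) ≠ 0, rank(C) = 3 and the system is completely controllable.

69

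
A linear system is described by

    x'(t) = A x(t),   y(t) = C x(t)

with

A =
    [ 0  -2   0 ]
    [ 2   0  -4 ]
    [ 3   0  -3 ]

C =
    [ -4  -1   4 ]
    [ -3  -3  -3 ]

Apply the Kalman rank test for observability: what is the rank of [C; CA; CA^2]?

CA = [[10, 8, -8], [-15, 6, 21]]
CA^2 = [[-8, -20, -8], [75, 30, -87]]
Observability matrix O = [C; CA; CA^2] = [[-4, -1, 4], [-3, -3, -3], [10, 8, -8], [-15, 6, 21], [-8, -20, -8], [75, 30, -87]]
Take the 3×3 submatrix of O formed by rows 1, 2, 3: [[-4, -1, 4], [-3, -3, -3], [10, 8, -8]]. Its determinant is (-4)·((-3)·(-8) - (-3)·8) - (-1)·((-3)·(-8) - (-3)·10) + 4·((-3)·8 - (-3)·10) = (-4)·48 - (-1)·54 + 4·6 = -114 ≠ 0.
So rank(O) ≥ 3; since O has 3 columns, rank(O) = 3.
rank(O) = 3 = n, so the pair (A, C) is completely observable.

3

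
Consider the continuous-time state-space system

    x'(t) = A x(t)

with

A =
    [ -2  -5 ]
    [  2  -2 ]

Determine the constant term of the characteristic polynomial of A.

For a 2×2 matrix, det(sI - A) = s^2 - (tr A)s + det A.
tr A = -4, det A = 14.
So p(s) = s^2 + 4s + 14.
The constant term is 14.

14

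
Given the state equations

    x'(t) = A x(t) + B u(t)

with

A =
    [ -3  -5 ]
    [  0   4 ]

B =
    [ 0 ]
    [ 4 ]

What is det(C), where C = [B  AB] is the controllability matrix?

80

AB = [[-20], [16]]
Controllability matrix C = [B  AB] = [[0, -20], [4, 16]]
det(C) = 0·16 - (-20)·4 = 0 - (-80) = 80
Since det(C) ≠ 0, rank(C) = 2 and the system is completely controllable.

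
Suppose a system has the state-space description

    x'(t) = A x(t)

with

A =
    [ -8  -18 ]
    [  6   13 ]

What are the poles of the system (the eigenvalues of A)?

1, 4

det(sI - A) = s^2 - (tr A)s + det A, with tr A = (-8) + 13 = 5 and det A = (-8)·13 - (-18)·6 = -104 - (-108) = 4.
So p(s) = det(sI - A) = s^2 - 5s + 4.
Factor s^2 - 5s + 4: two numbers with sum 5 and product 4 are 4 and 1, so s^2 - 5s + 4 = (s - 4)(s - 1).
Hence p(s) = (s - 4) (s - 1), with roots 1, 4.
At least one eigenvalue has non-negative real part, so the system is not asymptotically stable.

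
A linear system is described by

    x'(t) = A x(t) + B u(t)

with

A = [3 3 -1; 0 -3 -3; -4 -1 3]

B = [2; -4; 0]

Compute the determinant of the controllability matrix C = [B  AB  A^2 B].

AB = [[-6], [12], [-4]]
A^2B = [[22], [-24], [0]]
Controllability matrix C = [B  AB  A^2B] = [[2, -6, 22], [-4, 12, -24], [0, -4, 0]]
Expanding along the first row, det(C) = 2·(12·0 - (-24)·(-4)) - (-6)·((-4)·0 - (-24)·0) + 22·((-4)·(-4) - 12·0) = 2·(-96) - (-6)·0 + 22·16 = 160
Since det(C) ≠ 0, rank(C) = 3 and the system is completely controllable.

160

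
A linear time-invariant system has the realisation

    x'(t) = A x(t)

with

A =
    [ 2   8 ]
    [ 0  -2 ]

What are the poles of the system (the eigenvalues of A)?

-2, 2

det(sI - A) = s^2 - (tr A)s + det A, with tr A = 2 + (-2) = 0 and det A = 2·(-2) - 8·0 = -4 - 0 = -4.
So p(s) = det(sI - A) = s^2 - 4.
Factor s^2 - 4: two numbers with sum 0 and product -4 are 2 and -2, so s^2 - 4 = (s - 2)(s + 2).
Hence p(s) = (s - 2) (s + 2), with roots -2, 2.
At least one eigenvalue has non-negative real part, so the system is not asymptotically stable.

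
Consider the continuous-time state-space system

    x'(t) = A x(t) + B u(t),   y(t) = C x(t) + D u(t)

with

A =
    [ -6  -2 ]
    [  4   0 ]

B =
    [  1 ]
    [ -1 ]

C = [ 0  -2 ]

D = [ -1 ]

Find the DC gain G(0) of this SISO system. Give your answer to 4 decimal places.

-0.5000

G(0) = C(-A)^{-1}B + D = -C A^{-1} B + D.
det A = 8, so A^{-1} = (1/8)·adj(A) = [[0, 1/4], [-1/2, -3/4]]
A^{-1} B = [-1/4, 1/4]^T
C A^{-1} B = -1/2
G(0) = D - C A^{-1} B = -1 - (-1/2) = -1/2 ≈ -0.5000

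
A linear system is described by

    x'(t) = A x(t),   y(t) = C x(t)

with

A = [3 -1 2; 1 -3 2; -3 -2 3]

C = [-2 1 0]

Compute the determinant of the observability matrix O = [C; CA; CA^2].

CA = [[-5, -1, -2]]
CA^2 = [[-10, 12, -18]]
Observability matrix O = [C; CA; CA^2] = [[-2, 1, 0], [-5, -1, -2], [-10, 12, -18]]
Expanding along the first row, det(O) = (-2)·((-1)·(-18) - (-2)·12) - 1·((-5)·(-18) - (-2)·(-10)) + 0·((-5)·12 - (-1)·(-10)) = (-2)·42 - 1·70 + 0·(-70) = -154
Since det(O) ≠ 0, rank(O) = 3 and the system is completely observable.

-154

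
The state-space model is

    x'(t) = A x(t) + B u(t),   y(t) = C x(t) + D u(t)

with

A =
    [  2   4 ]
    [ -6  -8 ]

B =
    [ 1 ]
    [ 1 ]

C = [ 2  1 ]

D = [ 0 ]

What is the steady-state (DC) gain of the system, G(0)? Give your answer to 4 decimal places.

2.0000

G(0) = C(-A)^{-1}B + D = -C A^{-1} B + D.
det A = 8, so A^{-1} = (1/8)·adj(A) = [[-1, -1/2], [3/4, 1/4]]
A^{-1} B = [-3/2, 1]^T
C A^{-1} B = -2
G(0) = D - C A^{-1} B = 0 - (-2) = 2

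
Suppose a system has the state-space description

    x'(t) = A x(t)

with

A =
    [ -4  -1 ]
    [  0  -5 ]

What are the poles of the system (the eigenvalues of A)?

det(sI - A) = s^2 - (tr A)s + det A, with tr A = (-4) + (-5) = -9 and det A = (-4)·(-5) - (-1)·0 = 20 - 0 = 20.
So p(s) = det(sI - A) = s^2 + 9s + 20.
Factor s^2 + 9s + 20: two numbers with sum -9 and product 20 are -4 and -5, so s^2 + 9s + 20 = (s + 4)(s + 5).
Hence p(s) = (s + 4) (s + 5), with roots -5, -4.
All eigenvalues have negative real part, so the system is asymptotically stable.

-5, -4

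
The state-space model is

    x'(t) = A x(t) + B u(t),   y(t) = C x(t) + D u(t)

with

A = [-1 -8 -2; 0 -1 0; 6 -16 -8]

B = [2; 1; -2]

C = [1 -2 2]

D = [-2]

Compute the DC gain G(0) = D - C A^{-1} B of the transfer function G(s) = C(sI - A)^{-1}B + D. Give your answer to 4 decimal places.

-10.0000

G(0) = C(-A)^{-1}B + D = -C A^{-1} B + D.
det A = -20, so A^{-1} = (1/-20)·adj(A) = [[-2/5, 8/5, 1/10], [0, -1, 0], [-3/10, 16/5, -1/20]]
A^{-1} B = [3/5, -1, 27/10]^T
C A^{-1} B = 8
G(0) = D - C A^{-1} B = -2 - (8) = -10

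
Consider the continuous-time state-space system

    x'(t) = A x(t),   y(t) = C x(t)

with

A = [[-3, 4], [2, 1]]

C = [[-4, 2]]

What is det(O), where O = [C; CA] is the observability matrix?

CA = [[16, -14]]
Observability matrix O = [C; CA] = [[-4, 2], [16, -14]]
det(O) = (-4)·(-14) - 2·16 = 56 - 32 = 24
Since det(O) ≠ 0, rank(O) = 2 and the system is completely observable.

24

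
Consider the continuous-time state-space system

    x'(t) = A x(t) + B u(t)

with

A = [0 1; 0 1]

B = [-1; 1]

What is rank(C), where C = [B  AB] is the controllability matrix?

AB = [[1], [1]]
Controllability matrix C = [B  AB] = [[-1, 1], [1, 1]]
det(C) = (-1)·1 - 1·1 = -1 - 1 = -2 ≠ 0, so rank(C) = 2.
rank(C) = 2 = n, so the pair (A, B) is completely controllable.

2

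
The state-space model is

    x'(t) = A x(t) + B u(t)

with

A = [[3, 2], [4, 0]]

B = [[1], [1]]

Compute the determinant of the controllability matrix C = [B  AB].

-1

AB = [[5], [4]]
Controllability matrix C = [B  AB] = [[1, 5], [1, 4]]
det(C) = 1·4 - 5·1 = 4 - 5 = -1
Since det(C) ≠ 0, rank(C) = 2 and the system is completely controllable.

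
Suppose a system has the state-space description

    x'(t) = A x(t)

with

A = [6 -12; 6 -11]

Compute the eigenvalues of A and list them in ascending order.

det(sI - A) = s^2 - (tr A)s + det A, with tr A = 6 + (-11) = -5 and det A = 6·(-11) - (-12)·6 = -66 - (-72) = 6.
So p(s) = det(sI - A) = s^2 + 5s + 6.
Factor s^2 + 5s + 6: two numbers with sum -5 and product 6 are -2 and -3, so s^2 + 5s + 6 = (s + 2)(s + 3).
Hence p(s) = (s + 2) (s + 3), with roots -3, -2.
All eigenvalues have negative real part, so the system is asymptotically stable.

-3, -2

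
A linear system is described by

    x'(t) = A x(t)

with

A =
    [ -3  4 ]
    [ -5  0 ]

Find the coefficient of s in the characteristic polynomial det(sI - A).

3

For a 2×2 matrix, det(sI - A) = s^2 - (tr A)s + det A.
tr A = -3, det A = 20.
So p(s) = s^2 + 3s + 20.
The coefficient of s is 3.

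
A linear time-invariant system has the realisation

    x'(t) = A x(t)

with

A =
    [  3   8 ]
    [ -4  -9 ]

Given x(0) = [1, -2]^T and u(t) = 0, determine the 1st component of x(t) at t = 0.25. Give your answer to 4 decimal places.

det(sI - A) = s^2 - (tr A)s + det A, with tr A = 3 + (-9) = -6 and det A = 3·(-9) - 8·(-4) = -27 - (-32) = 5.
So p(s) = det(sI - A) = s^2 + 6s + 5.
Factor s^2 + 6s + 5: two numbers with sum -6 and product 5 are -1 and -5, so s^2 + 6s + 5 = (s + 1)(s + 5).
Hence p(s) = (s + 1) (s + 5), with roots -5, -1.
The eigenvalues -5, -1 are distinct and real, so A is diagonalisable and x(t) = e^{At} x(0) = V diag(e^{λ_i t}) V^{-1} x(0), where the columns of V are the eigenvectors.
λ = -5: A - (-5)I = [[8, 8], [-4, -4]]. Row 1 gives 8·v1 + 8·v2 = 0, so take v_1 = [1, -1]^T.
λ = -1: A - (-1)I = [[4, 8], [-4, -8]]. Row 1 gives 4·v1 + 8·v2 = 0, so take v_2 = [2, -1]^T.
V = [v_1 v_2] = [[1, 2], [-1, -1]] has det V = 1, so V^{-1} = adj(V)/det V = [[-1, -2], [1, 1]].
Modal coordinates z(0) = V^{-1} x(0): (-1)·1 + (-2)·(-2) = 3; 1·1 + 1·(-2) = -1; so z(0) = [3, -1]^T.
x_1(t) = Σ_i (v_i)_1 · z_i(0) · e^{λ_i t} (row 1 of V times the modal terms).
x_1(0.25) = 1·3·e^{-5·0.25} + 2·(-1)·e^{-1·0.25} = 3·0.286505 + (-2)·0.778801 = -0.6981.

-0.6981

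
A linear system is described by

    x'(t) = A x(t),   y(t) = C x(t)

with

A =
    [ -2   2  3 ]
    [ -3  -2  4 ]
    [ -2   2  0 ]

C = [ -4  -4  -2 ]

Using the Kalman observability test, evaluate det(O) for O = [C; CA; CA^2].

CA = [[24, -4, -28]]
CA^2 = [[20, 0, 56]]
Observability matrix O = [C; CA; CA^2] = [[-4, -4, -2], [24, -4, -28], [20, 0, 56]]
Expanding along the first row, det(O) = (-4)·((-4)·56 - (-28)·0) - (-4)·(24·56 - (-28)·20) + (-2)·(24·0 - (-4)·20) = (-4)·(-224) - (-4)·1904 + (-2)·80 = 8352
Since det(O) ≠ 0, rank(O) = 3 and the system is completely observable.

8352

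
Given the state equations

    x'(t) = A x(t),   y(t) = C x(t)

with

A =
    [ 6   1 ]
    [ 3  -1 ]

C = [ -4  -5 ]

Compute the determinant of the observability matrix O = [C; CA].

CA = [[-39, 1]]
Observability matrix O = [C; CA] = [[-4, -5], [-39, 1]]
det(O) = (-4)·1 - (-5)·(-39) = -4 - 195 = -199
Since det(O) ≠ 0, rank(O) = 2 and the system is completely observable.

-199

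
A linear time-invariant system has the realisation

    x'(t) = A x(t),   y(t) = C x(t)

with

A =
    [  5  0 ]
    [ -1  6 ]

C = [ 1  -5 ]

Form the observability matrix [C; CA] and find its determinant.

CA = [[10, -30]]
Observability matrix O = [C; CA] = [[1, -5], [10, -30]]
det(O) = 1·(-30) - (-5)·10 = -30 - (-50) = 20
Since det(O) ≠ 0, rank(O) = 2 and the system is completely observable.

20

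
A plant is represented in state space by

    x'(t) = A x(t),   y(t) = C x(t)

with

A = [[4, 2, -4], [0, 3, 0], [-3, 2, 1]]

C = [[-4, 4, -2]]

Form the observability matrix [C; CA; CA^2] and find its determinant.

-1824

CA = [[-10, 0, 14]]
CA^2 = [[-82, 8, 54]]
Observability matrix O = [C; CA; CA^2] = [[-4, 4, -2], [-10, 0, 14], [-82, 8, 54]]
Expanding along the first row, det(O) = (-4)·(0·54 - 14·8) - 4·((-10)·54 - 14·(-82)) + (-2)·((-10)·8 - 0·(-82)) = (-4)·(-112) - 4·608 + (-2)·(-80) = -1824
Since det(O) ≠ 0, rank(O) = 3 and the system is completely observable.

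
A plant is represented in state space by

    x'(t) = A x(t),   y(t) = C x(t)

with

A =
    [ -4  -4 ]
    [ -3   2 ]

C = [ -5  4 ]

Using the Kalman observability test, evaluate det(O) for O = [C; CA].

CA = [[8, 28]]
Observability matrix O = [C; CA] = [[-5, 4], [8, 28]]
det(O) = (-5)·28 - 4·8 = -140 - 32 = -172
Since det(O) ≠ 0, rank(O) = 2 and the system is completely observable.

-172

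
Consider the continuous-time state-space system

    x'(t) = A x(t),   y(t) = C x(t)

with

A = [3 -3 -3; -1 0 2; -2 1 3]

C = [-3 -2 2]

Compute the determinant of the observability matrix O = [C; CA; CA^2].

-1452

CA = [[-11, 11, 11]]
CA^2 = [[-66, 44, 88]]
Observability matrix O = [C; CA; CA^2] = [[-3, -2, 2], [-11, 11, 11], [-66, 44, 88]]
Expanding along the first row, det(O) = (-3)·(11·88 - 11·44) - (-2)·((-11)·88 - 11·(-66)) + 2·((-11)·44 - 11·(-66)) = (-3)·484 - (-2)·(-242) + 2·242 = -1452
Since det(O) ≠ 0, rank(O) = 3 and the system is completely observable.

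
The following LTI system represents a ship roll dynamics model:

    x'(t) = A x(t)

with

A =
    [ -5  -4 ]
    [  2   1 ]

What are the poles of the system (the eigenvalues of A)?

det(sI - A) = s^2 - (tr A)s + det A, with tr A = (-5) + 1 = -4 and det A = (-5)·1 - (-4)·2 = -5 - (-8) = 3.
So p(s) = det(sI - A) = s^2 + 4s + 3.
Factor s^2 + 4s + 3: two numbers with sum -4 and product 3 are -1 and -3, so s^2 + 4s + 3 = (s + 1)(s + 3).
Hence p(s) = (s + 1) (s + 3), with roots -3, -1.
All eigenvalues have negative real part, so the system is asymptotically stable.

-3, -1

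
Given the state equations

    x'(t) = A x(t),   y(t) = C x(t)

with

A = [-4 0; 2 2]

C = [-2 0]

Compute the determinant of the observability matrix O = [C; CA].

0

CA = [[8, 0]]
Observability matrix O = [C; CA] = [[-2, 0], [8, 0]]
det(O) = (-2)·0 - 0·8 = 0 - 0 = 0
Since det(O) = 0, rank(O) < 2 and the system is not completely observable.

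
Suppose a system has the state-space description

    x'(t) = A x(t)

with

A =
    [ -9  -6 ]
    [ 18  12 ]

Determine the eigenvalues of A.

det(sI - A) = s^2 - (tr A)s + det A, with tr A = (-9) + 12 = 3 and det A = (-9)·12 - (-6)·18 = -108 - (-108) = 0.
So p(s) = det(sI - A) = s^2 - 3s.
Factor s^2 - 3s: two numbers with sum 3 and product 0 are 3 and 0, so s^2 - 3s = s(s - 3).
Hence p(s) = s (s - 3), with roots 0, 3.
At least one eigenvalue has non-negative real part, so the system is not asymptotically stable.

0, 3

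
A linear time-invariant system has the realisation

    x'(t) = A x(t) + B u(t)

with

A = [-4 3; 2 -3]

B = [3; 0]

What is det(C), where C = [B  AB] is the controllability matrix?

18

AB = [[-12], [6]]
Controllability matrix C = [B  AB] = [[3, -12], [0, 6]]
det(C) = 3·6 - (-12)·0 = 18 - 0 = 18
Since det(C) ≠ 0, rank(C) = 2 and the system is completely controllable.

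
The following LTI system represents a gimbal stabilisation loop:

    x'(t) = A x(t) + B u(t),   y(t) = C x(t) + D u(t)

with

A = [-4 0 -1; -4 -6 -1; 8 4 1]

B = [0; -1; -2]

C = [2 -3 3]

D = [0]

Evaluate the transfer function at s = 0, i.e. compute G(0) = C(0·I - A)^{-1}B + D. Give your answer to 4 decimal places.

-6.1667

G(0) = C(-A)^{-1}B + D = -C A^{-1} B + D.
det A = -24, so A^{-1} = (1/-24)·adj(A) = [[1/12, 1/6, 1/4], [1/6, -1/6, 0], [-4/3, -2/3, -1]]
A^{-1} B = [-2/3, 1/6, 8/3]^T
C A^{-1} B = 37/6
G(0) = D - C A^{-1} B = 0 - (37/6) = -37/6 ≈ -6.1667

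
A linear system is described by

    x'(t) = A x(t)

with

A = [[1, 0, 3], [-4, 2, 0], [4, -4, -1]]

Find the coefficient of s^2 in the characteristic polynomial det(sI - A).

-2

Expand det(sI - A) for the 3×3 matrix.
p(s) = s^3 - 2s^2 - 13s - 22.
(Check: constant term = det(-A) = (-1)^3 det A = -22; coefficient of s^2 = -tr A = -2.)
The coefficient of s^2 is -2.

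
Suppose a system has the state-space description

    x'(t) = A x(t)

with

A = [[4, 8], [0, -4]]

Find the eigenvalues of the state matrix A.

det(sI - A) = s^2 - (tr A)s + det A, with tr A = 4 + (-4) = 0 and det A = 4·(-4) - 8·0 = -16 - 0 = -16.
So p(s) = det(sI - A) = s^2 - 16.
Factor s^2 - 16: two numbers with sum 0 and product -16 are 4 and -4, so s^2 - 16 = (s - 4)(s + 4).
Hence p(s) = (s - 4) (s + 4), with roots -4, 4.
At least one eigenvalue has non-negative real part, so the system is not asymptotically stable.

-4, 4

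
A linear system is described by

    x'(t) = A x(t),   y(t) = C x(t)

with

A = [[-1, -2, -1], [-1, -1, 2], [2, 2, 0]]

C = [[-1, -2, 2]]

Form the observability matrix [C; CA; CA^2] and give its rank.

3

CA = [[7, 8, -3]]
CA^2 = [[-21, -28, 9]]
Observability matrix O = [C; CA; CA^2] = [[-1, -2, 2], [7, 8, -3], [-21, -28, 9]]
det(O) = (-1)·(8·9 - (-3)·(-28)) - (-2)·(7·9 - (-3)·(-21)) + 2·(7·(-28) - 8·(-21)) = (-1)·(-12) - (-2)·0 + 2·(-28) = -44 ≠ 0, so rank(O) = 3.
rank(O) = 3 = n, so the pair (A, C) is completely observable.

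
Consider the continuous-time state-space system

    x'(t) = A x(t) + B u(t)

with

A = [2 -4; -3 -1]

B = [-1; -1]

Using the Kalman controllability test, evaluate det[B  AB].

-2

AB = [[2], [4]]
Controllability matrix C = [B  AB] = [[-1, 2], [-1, 4]]
det(C) = (-1)·4 - 2·(-1) = -4 - (-2) = -2
Since det(C) ≠ 0, rank(C) = 2 and the system is completely controllable.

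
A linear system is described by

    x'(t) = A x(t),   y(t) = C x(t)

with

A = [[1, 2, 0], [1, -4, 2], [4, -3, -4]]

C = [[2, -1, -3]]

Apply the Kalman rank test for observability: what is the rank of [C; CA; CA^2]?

CA = [[-11, 17, 10]]
CA^2 = [[46, -120, -6]]
Observability matrix O = [C; CA; CA^2] = [[2, -1, -3], [-11, 17, 10], [46, -120, -6]]
det(O) = 2·(17·(-6) - 10·(-120)) - (-1)·((-11)·(-6) - 10·46) + (-3)·((-11)·(-120) - 17·46) = 2·1098 - (-1)·(-394) + (-3)·538 = 188 ≠ 0, so rank(O) = 3.
rank(O) = 3 = n, so the pair (A, C) is completely observable.

3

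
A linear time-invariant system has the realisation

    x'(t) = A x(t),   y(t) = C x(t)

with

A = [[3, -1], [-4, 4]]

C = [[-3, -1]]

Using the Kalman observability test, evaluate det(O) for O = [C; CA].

-2

CA = [[-5, -1]]
Observability matrix O = [C; CA] = [[-3, -1], [-5, -1]]
det(O) = (-3)·(-1) - (-1)·(-5) = 3 - 5 = -2
Since det(O) ≠ 0, rank(O) = 2 and the system is completely observable.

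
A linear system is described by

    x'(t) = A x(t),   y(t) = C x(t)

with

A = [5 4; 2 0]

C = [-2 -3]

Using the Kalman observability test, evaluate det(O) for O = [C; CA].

-32

CA = [[-16, -8]]
Observability matrix O = [C; CA] = [[-2, -3], [-16, -8]]
det(O) = (-2)·(-8) - (-3)·(-16) = 16 - 48 = -32
Since det(O) ≠ 0, rank(O) = 2 and the system is completely observable.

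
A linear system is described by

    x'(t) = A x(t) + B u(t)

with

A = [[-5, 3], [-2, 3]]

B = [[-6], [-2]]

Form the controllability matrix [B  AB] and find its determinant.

12

AB = [[24], [6]]
Controllability matrix C = [B  AB] = [[-6, 24], [-2, 6]]
det(C) = (-6)·6 - 24·(-2) = -36 - (-48) = 12
Since det(C) ≠ 0, rank(C) = 2 and the system is completely controllable.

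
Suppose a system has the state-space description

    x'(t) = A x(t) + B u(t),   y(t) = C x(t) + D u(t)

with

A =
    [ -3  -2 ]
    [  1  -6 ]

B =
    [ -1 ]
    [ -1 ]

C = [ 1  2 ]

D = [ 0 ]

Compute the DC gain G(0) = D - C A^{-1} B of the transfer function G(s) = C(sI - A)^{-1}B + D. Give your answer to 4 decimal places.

G(0) = C(-A)^{-1}B + D = -C A^{-1} B + D.
det A = 20, so A^{-1} = (1/20)·adj(A) = [[-3/10, 1/10], [-1/20, -3/20]]
A^{-1} B = [1/5, 1/5]^T
C A^{-1} B = 3/5
G(0) = D - C A^{-1} B = 0 - (3/5) = -3/5 ≈ -0.6000

-0.6000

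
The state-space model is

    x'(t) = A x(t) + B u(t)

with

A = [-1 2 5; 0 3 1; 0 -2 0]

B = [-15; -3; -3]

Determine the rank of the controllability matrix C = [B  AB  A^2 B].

2

AB = [[-6], [-12], [6]]
A^2B = [[12], [-30], [24]]
Controllability matrix C = [B  AB  A^2B] = [[-15, -6, 12], [-3, -12, -30], [-3, 6, 24]]
The rows r1, r2, r3 of C are linearly dependent: -r1 + 2·r2 + 3·r3 = 0 (check each entry), so rank(C) ≤ 2.
The 2×2 minor from rows 1, 2, columns 1, 2 is (-15)·(-12) - (-6)·(-3) = 180 - 18 = 162 ≠ 0, so rank(C) = 2.
rank(C) = 2 < n = 3, so the pair (A, B) is not completely controllable.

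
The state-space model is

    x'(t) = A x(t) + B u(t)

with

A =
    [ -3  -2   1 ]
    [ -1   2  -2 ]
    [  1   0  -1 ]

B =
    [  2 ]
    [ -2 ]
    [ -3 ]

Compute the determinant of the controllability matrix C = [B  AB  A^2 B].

AB = [[-5], [0], [5]]
A^2B = [[20], [-5], [-10]]
Controllability matrix C = [B  AB  A^2B] = [[2, -5, 20], [-2, 0, -5], [-3, 5, -10]]
Expanding along the first row, det(C) = 2·(0·(-10) - (-5)·5) - (-5)·((-2)·(-10) - (-5)·(-3)) + 20·((-2)·5 - 0·(-3)) = 2·25 - (-5)·5 + 20·(-10) = -125
Since det(C) ≠ 0, rank(C) = 3 and the system is completely controllable.

-125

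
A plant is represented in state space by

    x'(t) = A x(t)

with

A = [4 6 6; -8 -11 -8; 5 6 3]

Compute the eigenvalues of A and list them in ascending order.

-3, -2, 1

det(sI - A) = s^3 - (tr A)s^2 + (M11 + M22 + M33)s - det A, where Mii is the 2×2 principal minor of A obtained by deleting row i and column i.
tr A = 4 + (-11) + 3 = -4; M11 = (-11)·3 - (-8)·6 = -33 - (-48) = 15; M22 = 4·3 - 6·5 = 12 - 30 = -18; M33 = 4·(-11) - 6·(-8) = -44 - (-48) = 4; sum of minors = 1.
det A = 4·((-11)·3 - (-8)·6) - 6·((-8)·3 - (-8)·5) + 6·((-8)·6 - (-11)·5) = 4·15 - 6·16 + 6·7 = 6.
So p(s) = det(sI - A) = s^3 + 4s^2 + s - 6.
Rational-root test: any integer root divides -6. Testing small divisors, s = 1 works: p(1) = 1 + 4 + 1 + (-6) = 0, so (s - 1) is a factor.
Dividing, p(s) = (s - 1)(s^2 + 5s + 6).
Factor s^2 + 5s + 6: two numbers with sum -5 and product 6 are -2 and -3, so s^2 + 5s + 6 = (s + 2)(s + 3).
Hence p(s) = (s - 1) (s + 2) (s + 3), with roots -3, -2, 1.
At least one eigenvalue has non-negative real part, so the system is not asymptotically stable.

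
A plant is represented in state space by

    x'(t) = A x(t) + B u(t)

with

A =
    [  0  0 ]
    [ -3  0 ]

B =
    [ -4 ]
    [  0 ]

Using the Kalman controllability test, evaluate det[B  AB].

-48

AB = [[0], [12]]
Controllability matrix C = [B  AB] = [[-4, 0], [0, 12]]
det(C) = (-4)·12 - 0·0 = -48 - 0 = -48
Since det(C) ≠ 0, rank(C) = 2 and the system is completely controllable.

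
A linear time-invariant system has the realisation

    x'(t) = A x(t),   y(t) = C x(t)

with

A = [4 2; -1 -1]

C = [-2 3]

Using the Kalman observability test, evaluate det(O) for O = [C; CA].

47

CA = [[-11, -7]]
Observability matrix O = [C; CA] = [[-2, 3], [-11, -7]]
det(O) = (-2)·(-7) - 3·(-11) = 14 - (-33) = 47
Since det(O) ≠ 0, rank(O) = 2 and the system is completely observable.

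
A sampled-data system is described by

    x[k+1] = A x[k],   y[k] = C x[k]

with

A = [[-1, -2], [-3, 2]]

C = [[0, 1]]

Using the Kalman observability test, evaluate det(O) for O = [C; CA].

CA = [[-3, 2]]
Observability matrix O = [C; CA] = [[0, 1], [-3, 2]]
det(O) = 0·2 - 1·(-3) = 0 - (-3) = 3
Since det(O) ≠ 0, rank(O) = 2 and the system is completely observable.

3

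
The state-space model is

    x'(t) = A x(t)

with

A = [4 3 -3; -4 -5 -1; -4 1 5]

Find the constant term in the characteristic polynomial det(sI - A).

Expand det(sI - A) for the 3×3 matrix.
p(s) = s^3 - 4s^2 - 24s - 48.
(Check: constant term = det(-A) = (-1)^3 det A = -48; coefficient of s^2 = -tr A = -4.)
The constant term is -48.

-48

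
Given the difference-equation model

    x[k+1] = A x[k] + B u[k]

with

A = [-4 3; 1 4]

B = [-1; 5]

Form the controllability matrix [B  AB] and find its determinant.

-114

AB = [[19], [19]]
Controllability matrix C = [B  AB] = [[-1, 19], [5, 19]]
det(C) = (-1)·19 - 19·5 = -19 - 95 = -114
Since det(C) ≠ 0, rank(C) = 2 and the system is completely controllable.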